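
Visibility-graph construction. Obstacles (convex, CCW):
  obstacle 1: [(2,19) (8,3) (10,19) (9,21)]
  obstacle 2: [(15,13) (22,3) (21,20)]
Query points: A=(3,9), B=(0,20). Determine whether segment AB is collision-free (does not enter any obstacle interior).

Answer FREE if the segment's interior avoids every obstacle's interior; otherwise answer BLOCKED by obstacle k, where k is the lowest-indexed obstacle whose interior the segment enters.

Obstacle 1 [(2,19) (8,3) (10,19) (9,21)]:
  edge (2,19)–(8,3): clear
  edge (8,3)–(10,19): clear
  edge (10,19)–(9,21): clear
  edge (9,21)–(2,19): clear
  midpoint (3/2,29/2) outside
  → clear
Obstacle 2 [(15,13) (22,3) (21,20)]:
  edge (15,13)–(22,3): clear
  edge (22,3)–(21,20): clear
  edge (21,20)–(15,13): clear
  midpoint (3/2,29/2) outside
  → clear

FREE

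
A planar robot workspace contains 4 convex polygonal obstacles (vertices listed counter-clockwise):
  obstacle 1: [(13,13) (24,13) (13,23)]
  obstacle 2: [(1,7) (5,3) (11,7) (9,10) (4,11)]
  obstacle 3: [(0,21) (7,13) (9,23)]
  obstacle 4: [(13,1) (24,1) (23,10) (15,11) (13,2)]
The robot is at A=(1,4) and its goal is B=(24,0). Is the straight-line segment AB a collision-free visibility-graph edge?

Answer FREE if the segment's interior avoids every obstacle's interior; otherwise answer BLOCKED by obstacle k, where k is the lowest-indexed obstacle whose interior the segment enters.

Obstacle 1 [(13,13) (24,13) (13,23)]:
  edge (13,13)–(24,13): clear
  edge (24,13)–(13,23): clear
  edge (13,23)–(13,13): clear
  midpoint (25/2,2) outside
  → clear
Obstacle 2 [(1,7) (5,3) (11,7) (9,10) (4,11)]:
  edge (1,7)–(5,3): crosses AB
  edge (5,3)–(11,7): crosses AB
  edge (11,7)–(9,10): clear
  edge (9,10)–(4,11): clear
  edge (4,11)–(1,7): clear
  → BLOCKED
Obstacle 3 [(0,21) (7,13) (9,23)]:
  edge (0,21)–(7,13): clear
  edge (7,13)–(9,23): clear
  edge (9,23)–(0,21): clear
  midpoint (25/2,2) outside
  → clear
Obstacle 4 [(13,1) (24,1) (23,10) (15,11) (13,2)]:
  edge (13,1)–(24,1): crosses AB
  edge (24,1)–(23,10): clear
  edge (23,10)–(15,11): clear
  edge (15,11)–(13,2): clear
  edge (13,2)–(13,1): crosses AB
  → BLOCKED

BLOCKED by obstacle 2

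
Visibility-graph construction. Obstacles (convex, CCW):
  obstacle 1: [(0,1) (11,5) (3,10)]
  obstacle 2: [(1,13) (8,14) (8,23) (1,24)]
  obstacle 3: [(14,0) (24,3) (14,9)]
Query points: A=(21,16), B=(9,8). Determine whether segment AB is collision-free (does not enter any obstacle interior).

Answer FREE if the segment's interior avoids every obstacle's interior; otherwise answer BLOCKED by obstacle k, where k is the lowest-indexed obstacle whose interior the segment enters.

Obstacle 1 [(0,1) (11,5) (3,10)]:
  edge (0,1)–(11,5): clear
  edge (11,5)–(3,10): clear
  edge (3,10)–(0,1): clear
  midpoint (15,12) outside
  → clear
Obstacle 2 [(1,13) (8,14) (8,23) (1,24)]:
  edge (1,13)–(8,14): clear
  edge (8,14)–(8,23): clear
  edge (8,23)–(1,24): clear
  edge (1,24)–(1,13): clear
  midpoint (15,12) outside
  → clear
Obstacle 3 [(14,0) (24,3) (14,9)]:
  edge (14,0)–(24,3): clear
  edge (24,3)–(14,9): clear
  edge (14,9)–(14,0): clear
  midpoint (15,12) outside
  → clear

FREE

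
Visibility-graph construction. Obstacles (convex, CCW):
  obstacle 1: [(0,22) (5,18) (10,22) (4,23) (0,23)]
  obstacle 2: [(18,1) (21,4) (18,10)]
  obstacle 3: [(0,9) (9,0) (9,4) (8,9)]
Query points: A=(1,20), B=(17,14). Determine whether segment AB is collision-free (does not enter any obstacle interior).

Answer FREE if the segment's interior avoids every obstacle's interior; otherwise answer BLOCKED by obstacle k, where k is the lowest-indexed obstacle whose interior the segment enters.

BLOCKED by obstacle 1

Obstacle 1 [(0,22) (5,18) (10,22) (4,23) (0,23)]:
  edge (0,22)–(5,18): crosses AB
  edge (5,18)–(10,22): crosses AB
  edge (10,22)–(4,23): clear
  edge (4,23)–(0,23): clear
  edge (0,23)–(0,22): clear
  → BLOCKED
Obstacle 2 [(18,1) (21,4) (18,10)]:
  edge (18,1)–(21,4): clear
  edge (21,4)–(18,10): clear
  edge (18,10)–(18,1): clear
  midpoint (9,17) outside
  → clear
Obstacle 3 [(0,9) (9,0) (9,4) (8,9)]:
  edge (0,9)–(9,0): clear
  edge (9,0)–(9,4): clear
  edge (9,4)–(8,9): clear
  edge (8,9)–(0,9): clear
  midpoint (9,17) outside
  → clear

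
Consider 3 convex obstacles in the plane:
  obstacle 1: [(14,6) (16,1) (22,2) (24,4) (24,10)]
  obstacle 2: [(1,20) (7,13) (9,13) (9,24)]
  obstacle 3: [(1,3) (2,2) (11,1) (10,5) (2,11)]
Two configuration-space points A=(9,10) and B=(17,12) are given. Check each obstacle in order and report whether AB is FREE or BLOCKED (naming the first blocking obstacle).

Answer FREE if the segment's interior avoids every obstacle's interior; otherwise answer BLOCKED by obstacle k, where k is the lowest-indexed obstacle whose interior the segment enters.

Obstacle 1 [(14,6) (16,1) (22,2) (24,4) (24,10)]:
  edge (14,6)–(16,1): clear
  edge (16,1)–(22,2): clear
  edge (22,2)–(24,4): clear
  edge (24,4)–(24,10): clear
  edge (24,10)–(14,6): clear
  midpoint (13,11) outside
  → clear
Obstacle 2 [(1,20) (7,13) (9,13) (9,24)]:
  edge (1,20)–(7,13): clear
  edge (7,13)–(9,13): clear
  edge (9,13)–(9,24): clear
  edge (9,24)–(1,20): clear
  midpoint (13,11) outside
  → clear
Obstacle 3 [(1,3) (2,2) (11,1) (10,5) (2,11)]:
  edge (1,3)–(2,2): clear
  edge (2,2)–(11,1): clear
  edge (11,1)–(10,5): clear
  edge (10,5)–(2,11): clear
  edge (2,11)–(1,3): clear
  midpoint (13,11) outside
  → clear

FREE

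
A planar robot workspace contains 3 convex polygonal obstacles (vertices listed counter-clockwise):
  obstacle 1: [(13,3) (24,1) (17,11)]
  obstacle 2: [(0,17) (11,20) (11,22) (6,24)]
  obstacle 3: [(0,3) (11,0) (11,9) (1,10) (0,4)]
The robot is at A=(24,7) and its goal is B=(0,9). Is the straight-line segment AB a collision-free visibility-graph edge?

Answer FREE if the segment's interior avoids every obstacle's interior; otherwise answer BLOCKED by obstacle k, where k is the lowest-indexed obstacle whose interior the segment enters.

BLOCKED by obstacle 1

Obstacle 1 [(13,3) (24,1) (17,11)]:
  edge (13,3)–(24,1): clear
  edge (24,1)–(17,11): crosses AB
  edge (17,11)–(13,3): crosses AB
  → BLOCKED
Obstacle 2 [(0,17) (11,20) (11,22) (6,24)]:
  edge (0,17)–(11,20): clear
  edge (11,20)–(11,22): clear
  edge (11,22)–(6,24): clear
  edge (6,24)–(0,17): clear
  midpoint (12,8) outside
  → clear
Obstacle 3 [(0,3) (11,0) (11,9) (1,10) (0,4)]:
  edge (0,3)–(11,0): clear
  edge (11,0)–(11,9): crosses AB
  edge (11,9)–(1,10): clear
  edge (1,10)–(0,4): crosses AB
  edge (0,4)–(0,3): clear
  → BLOCKED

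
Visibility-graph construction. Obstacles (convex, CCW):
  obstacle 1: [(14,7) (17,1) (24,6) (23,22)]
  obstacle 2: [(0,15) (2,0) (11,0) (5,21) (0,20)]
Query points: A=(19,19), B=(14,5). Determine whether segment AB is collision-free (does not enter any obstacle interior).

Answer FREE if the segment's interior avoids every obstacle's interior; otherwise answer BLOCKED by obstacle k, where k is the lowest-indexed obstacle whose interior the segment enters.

Obstacle 1 [(14,7) (17,1) (24,6) (23,22)]:
  edge (14,7)–(17,1): crosses AB
  edge (17,1)–(24,6): clear
  edge (24,6)–(23,22): clear
  edge (23,22)–(14,7): crosses AB
  → BLOCKED
Obstacle 2 [(0,15) (2,0) (11,0) (5,21) (0,20)]:
  edge (0,15)–(2,0): clear
  edge (2,0)–(11,0): clear
  edge (11,0)–(5,21): clear
  edge (5,21)–(0,20): clear
  edge (0,20)–(0,15): clear
  midpoint (33/2,12) outside
  → clear

BLOCKED by obstacle 1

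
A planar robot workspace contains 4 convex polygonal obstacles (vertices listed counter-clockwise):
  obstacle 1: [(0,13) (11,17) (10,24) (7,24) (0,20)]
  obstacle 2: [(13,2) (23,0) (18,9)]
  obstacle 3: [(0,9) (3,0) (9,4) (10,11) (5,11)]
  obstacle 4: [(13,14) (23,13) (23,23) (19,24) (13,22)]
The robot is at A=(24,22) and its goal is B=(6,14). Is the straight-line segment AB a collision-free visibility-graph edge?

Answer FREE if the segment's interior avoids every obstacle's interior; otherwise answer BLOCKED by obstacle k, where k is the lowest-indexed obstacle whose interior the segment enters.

Obstacle 1 [(0,13) (11,17) (10,24) (7,24) (0,20)]:
  edge (0,13)–(11,17): clear
  edge (11,17)–(10,24): clear
  edge (10,24)–(7,24): clear
  edge (7,24)–(0,20): clear
  edge (0,20)–(0,13): clear
  midpoint (15,18) outside
  → clear
Obstacle 2 [(13,2) (23,0) (18,9)]:
  edge (13,2)–(23,0): clear
  edge (23,0)–(18,9): clear
  edge (18,9)–(13,2): clear
  midpoint (15,18) outside
  → clear
Obstacle 3 [(0,9) (3,0) (9,4) (10,11) (5,11)]:
  edge (0,9)–(3,0): clear
  edge (3,0)–(9,4): clear
  edge (9,4)–(10,11): clear
  edge (10,11)–(5,11): clear
  edge (5,11)–(0,9): clear
  midpoint (15,18) outside
  → clear
Obstacle 4 [(13,14) (23,13) (23,23) (19,24) (13,22)]:
  edge (13,14)–(23,13): clear
  edge (23,13)–(23,23): crosses AB
  edge (23,23)–(19,24): clear
  edge (19,24)–(13,22): clear
  edge (13,22)–(13,14): crosses AB
  → BLOCKED

BLOCKED by obstacle 4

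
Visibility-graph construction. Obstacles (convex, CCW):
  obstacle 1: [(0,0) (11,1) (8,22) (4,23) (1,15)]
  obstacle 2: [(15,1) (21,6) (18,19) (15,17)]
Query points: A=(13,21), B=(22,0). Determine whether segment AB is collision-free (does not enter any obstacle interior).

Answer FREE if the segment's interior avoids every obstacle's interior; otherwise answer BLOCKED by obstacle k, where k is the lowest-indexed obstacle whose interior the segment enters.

Obstacle 1 [(0,0) (11,1) (8,22) (4,23) (1,15)]:
  edge (0,0)–(11,1): clear
  edge (11,1)–(8,22): clear
  edge (8,22)–(4,23): clear
  edge (4,23)–(1,15): clear
  edge (1,15)–(0,0): clear
  midpoint (35/2,21/2) outside
  → clear
Obstacle 2 [(15,1) (21,6) (18,19) (15,17)]:
  edge (15,1)–(21,6): crosses AB
  edge (21,6)–(18,19): clear
  edge (18,19)–(15,17): clear
  edge (15,17)–(15,1): crosses AB
  → BLOCKED

BLOCKED by obstacle 2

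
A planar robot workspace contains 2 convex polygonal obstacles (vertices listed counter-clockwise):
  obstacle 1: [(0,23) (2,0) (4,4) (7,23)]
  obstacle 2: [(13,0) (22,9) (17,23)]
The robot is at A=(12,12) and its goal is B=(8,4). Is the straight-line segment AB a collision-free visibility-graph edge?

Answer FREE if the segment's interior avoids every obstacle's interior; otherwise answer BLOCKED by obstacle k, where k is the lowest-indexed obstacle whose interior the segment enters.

FREE

Obstacle 1 [(0,23) (2,0) (4,4) (7,23)]:
  edge (0,23)–(2,0): clear
  edge (2,0)–(4,4): clear
  edge (4,4)–(7,23): clear
  edge (7,23)–(0,23): clear
  midpoint (10,8) outside
  → clear
Obstacle 2 [(13,0) (22,9) (17,23)]:
  edge (13,0)–(22,9): clear
  edge (22,9)–(17,23): clear
  edge (17,23)–(13,0): clear
  midpoint (10,8) outside
  → clear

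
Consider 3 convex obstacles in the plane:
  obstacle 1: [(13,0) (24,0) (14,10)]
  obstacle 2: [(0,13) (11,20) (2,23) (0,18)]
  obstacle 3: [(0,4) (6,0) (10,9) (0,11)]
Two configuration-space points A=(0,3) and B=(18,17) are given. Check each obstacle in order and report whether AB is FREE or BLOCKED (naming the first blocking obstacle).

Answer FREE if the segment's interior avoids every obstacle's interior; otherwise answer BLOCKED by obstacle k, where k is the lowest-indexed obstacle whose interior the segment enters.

Obstacle 1 [(13,0) (24,0) (14,10)]:
  edge (13,0)–(24,0): clear
  edge (24,0)–(14,10): clear
  edge (14,10)–(13,0): clear
  midpoint (9,10) outside
  → clear
Obstacle 2 [(0,13) (11,20) (2,23) (0,18)]:
  edge (0,13)–(11,20): clear
  edge (11,20)–(2,23): clear
  edge (2,23)–(0,18): clear
  edge (0,18)–(0,13): clear
  midpoint (9,10) outside
  → clear
Obstacle 3 [(0,4) (6,0) (10,9) (0,11)]:
  edge (0,4)–(6,0): crosses AB
  edge (6,0)–(10,9): clear
  edge (10,9)–(0,11): crosses AB
  edge (0,11)–(0,4): clear
  → BLOCKED

BLOCKED by obstacle 3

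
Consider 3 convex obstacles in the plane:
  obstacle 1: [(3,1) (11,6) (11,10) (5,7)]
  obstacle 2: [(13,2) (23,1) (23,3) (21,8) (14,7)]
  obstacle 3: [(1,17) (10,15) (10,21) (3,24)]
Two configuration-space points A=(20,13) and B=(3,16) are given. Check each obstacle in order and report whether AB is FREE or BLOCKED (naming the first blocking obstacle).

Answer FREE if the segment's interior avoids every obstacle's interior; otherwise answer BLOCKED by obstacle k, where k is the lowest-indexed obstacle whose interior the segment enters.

FREE

Obstacle 1 [(3,1) (11,6) (11,10) (5,7)]:
  edge (3,1)–(11,6): clear
  edge (11,6)–(11,10): clear
  edge (11,10)–(5,7): clear
  edge (5,7)–(3,1): clear
  midpoint (23/2,29/2) outside
  → clear
Obstacle 2 [(13,2) (23,1) (23,3) (21,8) (14,7)]:
  edge (13,2)–(23,1): clear
  edge (23,1)–(23,3): clear
  edge (23,3)–(21,8): clear
  edge (21,8)–(14,7): clear
  edge (14,7)–(13,2): clear
  midpoint (23/2,29/2) outside
  → clear
Obstacle 3 [(1,17) (10,15) (10,21) (3,24)]:
  edge (1,17)–(10,15): clear
  edge (10,15)–(10,21): clear
  edge (10,21)–(3,24): clear
  edge (3,24)–(1,17): clear
  midpoint (23/2,29/2) outside
  → clear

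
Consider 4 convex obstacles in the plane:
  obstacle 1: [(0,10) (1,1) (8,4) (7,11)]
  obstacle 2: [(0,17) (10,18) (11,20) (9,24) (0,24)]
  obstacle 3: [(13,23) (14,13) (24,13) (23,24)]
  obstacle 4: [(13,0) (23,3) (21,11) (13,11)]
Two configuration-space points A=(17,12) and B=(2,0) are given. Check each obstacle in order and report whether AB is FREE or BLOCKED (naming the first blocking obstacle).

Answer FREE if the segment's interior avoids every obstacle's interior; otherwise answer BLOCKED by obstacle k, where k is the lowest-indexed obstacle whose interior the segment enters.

Obstacle 1 [(0,10) (1,1) (8,4) (7,11)]:
  edge (0,10)–(1,1): clear
  edge (1,1)–(8,4): crosses AB
  edge (8,4)–(7,11): crosses AB
  edge (7,11)–(0,10): clear
  → BLOCKED
Obstacle 2 [(0,17) (10,18) (11,20) (9,24) (0,24)]:
  edge (0,17)–(10,18): clear
  edge (10,18)–(11,20): clear
  edge (11,20)–(9,24): clear
  edge (9,24)–(0,24): clear
  edge (0,24)–(0,17): clear
  midpoint (19/2,6) outside
  → clear
Obstacle 3 [(13,23) (14,13) (24,13) (23,24)]:
  edge (13,23)–(14,13): clear
  edge (14,13)–(24,13): clear
  edge (24,13)–(23,24): clear
  edge (23,24)–(13,23): clear
  midpoint (19/2,6) outside
  → clear
Obstacle 4 [(13,0) (23,3) (21,11) (13,11)]:
  edge (13,0)–(23,3): clear
  edge (23,3)–(21,11): clear
  edge (21,11)–(13,11): crosses AB
  edge (13,11)–(13,0): crosses AB
  → BLOCKED

BLOCKED by obstacle 1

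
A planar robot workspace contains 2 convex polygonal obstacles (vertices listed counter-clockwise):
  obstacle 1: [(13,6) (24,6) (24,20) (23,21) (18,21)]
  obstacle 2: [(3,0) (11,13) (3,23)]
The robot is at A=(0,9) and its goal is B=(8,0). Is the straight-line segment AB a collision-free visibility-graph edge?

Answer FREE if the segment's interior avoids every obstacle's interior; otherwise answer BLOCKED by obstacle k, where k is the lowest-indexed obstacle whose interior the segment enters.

Obstacle 1 [(13,6) (24,6) (24,20) (23,21) (18,21)]:
  edge (13,6)–(24,6): clear
  edge (24,6)–(24,20): clear
  edge (24,20)–(23,21): clear
  edge (23,21)–(18,21): clear
  edge (18,21)–(13,6): clear
  midpoint (4,9/2) outside
  → clear
Obstacle 2 [(3,0) (11,13) (3,23)]:
  edge (3,0)–(11,13): crosses AB
  edge (11,13)–(3,23): clear
  edge (3,23)–(3,0): crosses AB
  → BLOCKED

BLOCKED by obstacle 2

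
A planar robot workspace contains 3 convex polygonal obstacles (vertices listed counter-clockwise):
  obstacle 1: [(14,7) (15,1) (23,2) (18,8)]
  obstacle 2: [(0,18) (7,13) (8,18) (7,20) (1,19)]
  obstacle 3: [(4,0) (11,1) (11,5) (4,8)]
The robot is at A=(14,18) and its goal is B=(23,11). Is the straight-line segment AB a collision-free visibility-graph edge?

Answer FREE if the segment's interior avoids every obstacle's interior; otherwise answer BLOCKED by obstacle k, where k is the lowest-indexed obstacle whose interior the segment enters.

FREE

Obstacle 1 [(14,7) (15,1) (23,2) (18,8)]:
  edge (14,7)–(15,1): clear
  edge (15,1)–(23,2): clear
  edge (23,2)–(18,8): clear
  edge (18,8)–(14,7): clear
  midpoint (37/2,29/2) outside
  → clear
Obstacle 2 [(0,18) (7,13) (8,18) (7,20) (1,19)]:
  edge (0,18)–(7,13): clear
  edge (7,13)–(8,18): clear
  edge (8,18)–(7,20): clear
  edge (7,20)–(1,19): clear
  edge (1,19)–(0,18): clear
  midpoint (37/2,29/2) outside
  → clear
Obstacle 3 [(4,0) (11,1) (11,5) (4,8)]:
  edge (4,0)–(11,1): clear
  edge (11,1)–(11,5): clear
  edge (11,5)–(4,8): clear
  edge (4,8)–(4,0): clear
  midpoint (37/2,29/2) outside
  → clear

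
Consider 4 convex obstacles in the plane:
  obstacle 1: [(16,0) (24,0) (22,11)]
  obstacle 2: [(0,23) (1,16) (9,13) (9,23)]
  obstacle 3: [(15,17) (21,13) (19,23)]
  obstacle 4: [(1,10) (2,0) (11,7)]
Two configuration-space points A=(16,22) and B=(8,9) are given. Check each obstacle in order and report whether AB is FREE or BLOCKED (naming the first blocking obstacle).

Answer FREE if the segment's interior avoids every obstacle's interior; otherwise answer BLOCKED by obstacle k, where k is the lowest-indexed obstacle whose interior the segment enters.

FREE

Obstacle 1 [(16,0) (24,0) (22,11)]:
  edge (16,0)–(24,0): clear
  edge (24,0)–(22,11): clear
  edge (22,11)–(16,0): clear
  midpoint (12,31/2) outside
  → clear
Obstacle 2 [(0,23) (1,16) (9,13) (9,23)]:
  edge (0,23)–(1,16): clear
  edge (1,16)–(9,13): clear
  edge (9,13)–(9,23): clear
  edge (9,23)–(0,23): clear
  midpoint (12,31/2) outside
  → clear
Obstacle 3 [(15,17) (21,13) (19,23)]:
  edge (15,17)–(21,13): clear
  edge (21,13)–(19,23): clear
  edge (19,23)–(15,17): clear
  midpoint (12,31/2) outside
  → clear
Obstacle 4 [(1,10) (2,0) (11,7)]:
  edge (1,10)–(2,0): clear
  edge (2,0)–(11,7): clear
  edge (11,7)–(1,10): clear
  midpoint (12,31/2) outside
  → clear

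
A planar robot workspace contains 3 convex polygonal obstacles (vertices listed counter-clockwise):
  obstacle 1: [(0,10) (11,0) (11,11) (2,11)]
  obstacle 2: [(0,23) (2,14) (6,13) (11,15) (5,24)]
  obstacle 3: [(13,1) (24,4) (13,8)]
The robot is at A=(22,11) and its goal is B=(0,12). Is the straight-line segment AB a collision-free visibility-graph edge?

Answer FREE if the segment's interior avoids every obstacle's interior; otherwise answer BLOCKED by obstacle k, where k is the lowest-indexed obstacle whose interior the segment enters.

Obstacle 1 [(0,10) (11,0) (11,11) (2,11)]:
  edge (0,10)–(11,0): clear
  edge (11,0)–(11,11): clear
  edge (11,11)–(2,11): clear
  edge (2,11)–(0,10): clear
  midpoint (11,23/2) outside
  → clear
Obstacle 2 [(0,23) (2,14) (6,13) (11,15) (5,24)]:
  edge (0,23)–(2,14): clear
  edge (2,14)–(6,13): clear
  edge (6,13)–(11,15): clear
  edge (11,15)–(5,24): clear
  edge (5,24)–(0,23): clear
  midpoint (11,23/2) outside
  → clear
Obstacle 3 [(13,1) (24,4) (13,8)]:
  edge (13,1)–(24,4): clear
  edge (24,4)–(13,8): clear
  edge (13,8)–(13,1): clear
  midpoint (11,23/2) outside
  → clear

FREE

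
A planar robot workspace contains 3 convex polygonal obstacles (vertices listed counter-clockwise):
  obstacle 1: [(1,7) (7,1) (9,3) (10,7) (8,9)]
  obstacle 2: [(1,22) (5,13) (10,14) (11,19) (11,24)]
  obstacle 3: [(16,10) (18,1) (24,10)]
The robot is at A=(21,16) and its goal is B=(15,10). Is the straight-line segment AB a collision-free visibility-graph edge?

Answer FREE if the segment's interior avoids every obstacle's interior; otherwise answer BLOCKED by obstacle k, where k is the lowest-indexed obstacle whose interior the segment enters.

Obstacle 1 [(1,7) (7,1) (9,3) (10,7) (8,9)]:
  edge (1,7)–(7,1): clear
  edge (7,1)–(9,3): clear
  edge (9,3)–(10,7): clear
  edge (10,7)–(8,9): clear
  edge (8,9)–(1,7): clear
  midpoint (18,13) outside
  → clear
Obstacle 2 [(1,22) (5,13) (10,14) (11,19) (11,24)]:
  edge (1,22)–(5,13): clear
  edge (5,13)–(10,14): clear
  edge (10,14)–(11,19): clear
  edge (11,19)–(11,24): clear
  edge (11,24)–(1,22): clear
  midpoint (18,13) outside
  → clear
Obstacle 3 [(16,10) (18,1) (24,10)]:
  edge (16,10)–(18,1): clear
  edge (18,1)–(24,10): clear
  edge (24,10)–(16,10): clear
  midpoint (18,13) outside
  → clear

FREE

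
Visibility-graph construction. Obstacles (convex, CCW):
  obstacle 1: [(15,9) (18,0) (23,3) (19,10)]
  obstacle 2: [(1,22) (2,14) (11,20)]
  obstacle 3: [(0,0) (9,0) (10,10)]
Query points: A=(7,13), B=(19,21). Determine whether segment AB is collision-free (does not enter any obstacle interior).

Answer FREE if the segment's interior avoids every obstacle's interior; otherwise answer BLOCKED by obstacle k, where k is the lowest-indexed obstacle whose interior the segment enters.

FREE

Obstacle 1 [(15,9) (18,0) (23,3) (19,10)]:
  edge (15,9)–(18,0): clear
  edge (18,0)–(23,3): clear
  edge (23,3)–(19,10): clear
  edge (19,10)–(15,9): clear
  midpoint (13,17) outside
  → clear
Obstacle 2 [(1,22) (2,14) (11,20)]:
  edge (1,22)–(2,14): clear
  edge (2,14)–(11,20): clear
  edge (11,20)–(1,22): clear
  midpoint (13,17) outside
  → clear
Obstacle 3 [(0,0) (9,0) (10,10)]:
  edge (0,0)–(9,0): clear
  edge (9,0)–(10,10): clear
  edge (10,10)–(0,0): clear
  midpoint (13,17) outside
  → clear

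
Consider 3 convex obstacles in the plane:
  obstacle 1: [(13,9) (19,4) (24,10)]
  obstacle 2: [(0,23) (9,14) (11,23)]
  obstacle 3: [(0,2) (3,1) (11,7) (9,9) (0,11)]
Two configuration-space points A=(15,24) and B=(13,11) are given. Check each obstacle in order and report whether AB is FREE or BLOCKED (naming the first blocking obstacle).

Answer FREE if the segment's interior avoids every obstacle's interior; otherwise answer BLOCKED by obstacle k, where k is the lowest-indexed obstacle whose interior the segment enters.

FREE

Obstacle 1 [(13,9) (19,4) (24,10)]:
  edge (13,9)–(19,4): clear
  edge (19,4)–(24,10): clear
  edge (24,10)–(13,9): clear
  midpoint (14,35/2) outside
  → clear
Obstacle 2 [(0,23) (9,14) (11,23)]:
  edge (0,23)–(9,14): clear
  edge (9,14)–(11,23): clear
  edge (11,23)–(0,23): clear
  midpoint (14,35/2) outside
  → clear
Obstacle 3 [(0,2) (3,1) (11,7) (9,9) (0,11)]:
  edge (0,2)–(3,1): clear
  edge (3,1)–(11,7): clear
  edge (11,7)–(9,9): clear
  edge (9,9)–(0,11): clear
  edge (0,11)–(0,2): clear
  midpoint (14,35/2) outside
  → clear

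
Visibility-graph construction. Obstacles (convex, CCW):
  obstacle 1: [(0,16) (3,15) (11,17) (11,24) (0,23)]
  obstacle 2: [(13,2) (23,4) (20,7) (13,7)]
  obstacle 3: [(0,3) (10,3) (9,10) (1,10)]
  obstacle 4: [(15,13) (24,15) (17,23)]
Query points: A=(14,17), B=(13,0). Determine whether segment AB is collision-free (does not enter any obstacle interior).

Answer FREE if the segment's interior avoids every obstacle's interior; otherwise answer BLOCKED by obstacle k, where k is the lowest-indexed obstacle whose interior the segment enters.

Obstacle 1 [(0,16) (3,15) (11,17) (11,24) (0,23)]:
  edge (0,16)–(3,15): clear
  edge (3,15)–(11,17): clear
  edge (11,17)–(11,24): clear
  edge (11,24)–(0,23): clear
  edge (0,23)–(0,16): clear
  midpoint (27/2,17/2) outside
  → clear
Obstacle 2 [(13,2) (23,4) (20,7) (13,7)]:
  edge (13,2)–(23,4): crosses AB
  edge (23,4)–(20,7): clear
  edge (20,7)–(13,7): crosses AB
  edge (13,7)–(13,2): clear
  → BLOCKED
Obstacle 3 [(0,3) (10,3) (9,10) (1,10)]:
  edge (0,3)–(10,3): clear
  edge (10,3)–(9,10): clear
  edge (9,10)–(1,10): clear
  edge (1,10)–(0,3): clear
  midpoint (27/2,17/2) outside
  → clear
Obstacle 4 [(15,13) (24,15) (17,23)]:
  edge (15,13)–(24,15): clear
  edge (24,15)–(17,23): clear
  edge (17,23)–(15,13): clear
  midpoint (27/2,17/2) outside
  → clear

BLOCKED by obstacle 2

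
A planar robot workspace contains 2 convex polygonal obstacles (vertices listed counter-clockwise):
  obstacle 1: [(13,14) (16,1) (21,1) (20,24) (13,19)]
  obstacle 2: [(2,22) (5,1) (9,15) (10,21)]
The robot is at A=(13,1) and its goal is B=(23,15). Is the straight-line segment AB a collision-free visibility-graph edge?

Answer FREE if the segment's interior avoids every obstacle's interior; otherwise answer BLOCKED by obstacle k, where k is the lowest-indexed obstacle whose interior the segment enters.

BLOCKED by obstacle 1

Obstacle 1 [(13,14) (16,1) (21,1) (20,24) (13,19)]:
  edge (13,14)–(16,1): crosses AB
  edge (16,1)–(21,1): clear
  edge (21,1)–(20,24): crosses AB
  edge (20,24)–(13,19): clear
  edge (13,19)–(13,14): clear
  → BLOCKED
Obstacle 2 [(2,22) (5,1) (9,15) (10,21)]:
  edge (2,22)–(5,1): clear
  edge (5,1)–(9,15): clear
  edge (9,15)–(10,21): clear
  edge (10,21)–(2,22): clear
  midpoint (18,8) outside
  → clear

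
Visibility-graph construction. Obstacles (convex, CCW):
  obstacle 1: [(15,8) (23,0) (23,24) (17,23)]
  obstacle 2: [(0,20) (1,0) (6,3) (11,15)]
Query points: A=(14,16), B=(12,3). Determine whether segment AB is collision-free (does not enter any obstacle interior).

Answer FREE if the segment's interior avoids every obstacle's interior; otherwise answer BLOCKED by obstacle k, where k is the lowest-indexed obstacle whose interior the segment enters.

Obstacle 1 [(15,8) (23,0) (23,24) (17,23)]:
  edge (15,8)–(23,0): clear
  edge (23,0)–(23,24): clear
  edge (23,24)–(17,23): clear
  edge (17,23)–(15,8): clear
  midpoint (13,19/2) outside
  → clear
Obstacle 2 [(0,20) (1,0) (6,3) (11,15)]:
  edge (0,20)–(1,0): clear
  edge (1,0)–(6,3): clear
  edge (6,3)–(11,15): clear
  edge (11,15)–(0,20): clear
  midpoint (13,19/2) outside
  → clear

FREE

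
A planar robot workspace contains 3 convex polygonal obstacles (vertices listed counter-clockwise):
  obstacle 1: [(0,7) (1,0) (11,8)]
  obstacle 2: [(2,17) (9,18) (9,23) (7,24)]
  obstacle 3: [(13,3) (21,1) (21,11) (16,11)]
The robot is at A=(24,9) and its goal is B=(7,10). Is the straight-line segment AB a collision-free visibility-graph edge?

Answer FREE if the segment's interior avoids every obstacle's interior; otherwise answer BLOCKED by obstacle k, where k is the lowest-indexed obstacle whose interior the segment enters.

Obstacle 1 [(0,7) (1,0) (11,8)]:
  edge (0,7)–(1,0): clear
  edge (1,0)–(11,8): clear
  edge (11,8)–(0,7): clear
  midpoint (31/2,19/2) outside
  → clear
Obstacle 2 [(2,17) (9,18) (9,23) (7,24)]:
  edge (2,17)–(9,18): clear
  edge (9,18)–(9,23): clear
  edge (9,23)–(7,24): clear
  edge (7,24)–(2,17): clear
  midpoint (31/2,19/2) outside
  → clear
Obstacle 3 [(13,3) (21,1) (21,11) (16,11)]:
  edge (13,3)–(21,1): clear
  edge (21,1)–(21,11): crosses AB
  edge (21,11)–(16,11): clear
  edge (16,11)–(13,3): crosses AB
  → BLOCKED

BLOCKED by obstacle 3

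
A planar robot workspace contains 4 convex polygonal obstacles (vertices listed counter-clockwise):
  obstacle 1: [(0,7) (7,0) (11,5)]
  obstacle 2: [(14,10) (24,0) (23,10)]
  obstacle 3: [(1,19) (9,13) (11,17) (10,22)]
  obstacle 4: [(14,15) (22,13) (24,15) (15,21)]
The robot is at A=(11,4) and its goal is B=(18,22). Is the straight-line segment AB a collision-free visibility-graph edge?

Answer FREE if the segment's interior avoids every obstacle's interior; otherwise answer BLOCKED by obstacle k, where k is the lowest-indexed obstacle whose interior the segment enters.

BLOCKED by obstacle 4

Obstacle 1 [(0,7) (7,0) (11,5)]:
  edge (0,7)–(7,0): clear
  edge (7,0)–(11,5): clear
  edge (11,5)–(0,7): clear
  midpoint (29/2,13) outside
  → clear
Obstacle 2 [(14,10) (24,0) (23,10)]:
  edge (14,10)–(24,0): clear
  edge (24,0)–(23,10): clear
  edge (23,10)–(14,10): clear
  midpoint (29/2,13) outside
  → clear
Obstacle 3 [(1,19) (9,13) (11,17) (10,22)]:
  edge (1,19)–(9,13): clear
  edge (9,13)–(11,17): clear
  edge (11,17)–(10,22): clear
  edge (10,22)–(1,19): clear
  midpoint (29/2,13) outside
  → clear
Obstacle 4 [(14,15) (22,13) (24,15) (15,21)]:
  edge (14,15)–(22,13): crosses AB
  edge (22,13)–(24,15): clear
  edge (24,15)–(15,21): crosses AB
  edge (15,21)–(14,15): clear
  → BLOCKED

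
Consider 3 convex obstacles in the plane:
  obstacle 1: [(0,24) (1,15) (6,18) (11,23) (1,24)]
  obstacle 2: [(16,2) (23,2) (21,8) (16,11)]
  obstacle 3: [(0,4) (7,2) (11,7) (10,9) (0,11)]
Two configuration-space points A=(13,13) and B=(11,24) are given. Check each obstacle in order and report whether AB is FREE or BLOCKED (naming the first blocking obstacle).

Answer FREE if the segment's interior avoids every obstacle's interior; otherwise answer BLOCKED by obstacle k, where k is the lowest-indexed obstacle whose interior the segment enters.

FREE

Obstacle 1 [(0,24) (1,15) (6,18) (11,23) (1,24)]:
  edge (0,24)–(1,15): clear
  edge (1,15)–(6,18): clear
  edge (6,18)–(11,23): clear
  edge (11,23)–(1,24): clear
  edge (1,24)–(0,24): clear
  midpoint (12,37/2) outside
  → clear
Obstacle 2 [(16,2) (23,2) (21,8) (16,11)]:
  edge (16,2)–(23,2): clear
  edge (23,2)–(21,8): clear
  edge (21,8)–(16,11): clear
  edge (16,11)–(16,2): clear
  midpoint (12,37/2) outside
  → clear
Obstacle 3 [(0,4) (7,2) (11,7) (10,9) (0,11)]:
  edge (0,4)–(7,2): clear
  edge (7,2)–(11,7): clear
  edge (11,7)–(10,9): clear
  edge (10,9)–(0,11): clear
  edge (0,11)–(0,4): clear
  midpoint (12,37/2) outside
  → clear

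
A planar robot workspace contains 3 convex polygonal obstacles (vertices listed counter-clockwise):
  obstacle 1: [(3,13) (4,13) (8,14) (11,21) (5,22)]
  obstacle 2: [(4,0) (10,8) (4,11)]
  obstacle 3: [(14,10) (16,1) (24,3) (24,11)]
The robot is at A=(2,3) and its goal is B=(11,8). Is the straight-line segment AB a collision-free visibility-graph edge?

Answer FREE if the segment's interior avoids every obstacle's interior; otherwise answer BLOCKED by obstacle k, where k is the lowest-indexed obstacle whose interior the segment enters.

BLOCKED by obstacle 2

Obstacle 1 [(3,13) (4,13) (8,14) (11,21) (5,22)]:
  edge (3,13)–(4,13): clear
  edge (4,13)–(8,14): clear
  edge (8,14)–(11,21): clear
  edge (11,21)–(5,22): clear
  edge (5,22)–(3,13): clear
  midpoint (13/2,11/2) outside
  → clear
Obstacle 2 [(4,0) (10,8) (4,11)]:
  edge (4,0)–(10,8): crosses AB
  edge (10,8)–(4,11): clear
  edge (4,11)–(4,0): crosses AB
  → BLOCKED
Obstacle 3 [(14,10) (16,1) (24,3) (24,11)]:
  edge (14,10)–(16,1): clear
  edge (16,1)–(24,3): clear
  edge (24,3)–(24,11): clear
  edge (24,11)–(14,10): clear
  midpoint (13/2,11/2) outside
  → clear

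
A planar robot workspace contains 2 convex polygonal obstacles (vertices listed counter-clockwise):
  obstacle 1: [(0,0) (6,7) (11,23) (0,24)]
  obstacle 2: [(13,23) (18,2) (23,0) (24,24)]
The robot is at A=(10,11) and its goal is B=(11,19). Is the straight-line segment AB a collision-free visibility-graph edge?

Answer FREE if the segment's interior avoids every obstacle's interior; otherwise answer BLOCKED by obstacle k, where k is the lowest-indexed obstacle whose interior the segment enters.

Obstacle 1 [(0,0) (6,7) (11,23) (0,24)]:
  edge (0,0)–(6,7): clear
  edge (6,7)–(11,23): clear
  edge (11,23)–(0,24): clear
  edge (0,24)–(0,0): clear
  midpoint (21/2,15) outside
  → clear
Obstacle 2 [(13,23) (18,2) (23,0) (24,24)]:
  edge (13,23)–(18,2): clear
  edge (18,2)–(23,0): clear
  edge (23,0)–(24,24): clear
  edge (24,24)–(13,23): clear
  midpoint (21/2,15) outside
  → clear

FREE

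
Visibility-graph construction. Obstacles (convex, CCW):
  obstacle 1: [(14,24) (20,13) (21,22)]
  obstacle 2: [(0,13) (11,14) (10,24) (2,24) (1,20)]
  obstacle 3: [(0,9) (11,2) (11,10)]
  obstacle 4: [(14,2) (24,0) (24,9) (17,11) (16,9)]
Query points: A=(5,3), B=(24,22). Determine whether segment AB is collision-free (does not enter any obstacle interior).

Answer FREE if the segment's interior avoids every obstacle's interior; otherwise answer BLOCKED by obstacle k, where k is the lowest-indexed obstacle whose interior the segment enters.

Obstacle 1 [(14,24) (20,13) (21,22)]:
  edge (14,24)–(20,13): crosses AB
  edge (20,13)–(21,22): crosses AB
  edge (21,22)–(14,24): clear
  → BLOCKED
Obstacle 2 [(0,13) (11,14) (10,24) (2,24) (1,20)]:
  edge (0,13)–(11,14): clear
  edge (11,14)–(10,24): clear
  edge (10,24)–(2,24): clear
  edge (2,24)–(1,20): clear
  edge (1,20)–(0,13): clear
  midpoint (29/2,25/2) outside
  → clear
Obstacle 3 [(0,9) (11,2) (11,10)]:
  edge (0,9)–(11,2): crosses AB
  edge (11,2)–(11,10): crosses AB
  edge (11,10)–(0,9): clear
  → BLOCKED
Obstacle 4 [(14,2) (24,0) (24,9) (17,11) (16,9)]:
  edge (14,2)–(24,0): clear
  edge (24,0)–(24,9): clear
  edge (24,9)–(17,11): clear
  edge (17,11)–(16,9): clear
  edge (16,9)–(14,2): clear
  midpoint (29/2,25/2) outside
  → clear

BLOCKED by obstacle 1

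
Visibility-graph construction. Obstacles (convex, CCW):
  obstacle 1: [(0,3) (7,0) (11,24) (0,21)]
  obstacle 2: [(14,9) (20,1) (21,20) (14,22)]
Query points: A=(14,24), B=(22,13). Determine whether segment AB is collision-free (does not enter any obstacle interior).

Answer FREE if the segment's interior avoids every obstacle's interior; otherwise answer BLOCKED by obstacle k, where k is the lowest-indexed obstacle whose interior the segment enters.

BLOCKED by obstacle 2

Obstacle 1 [(0,3) (7,0) (11,24) (0,21)]:
  edge (0,3)–(7,0): clear
  edge (7,0)–(11,24): clear
  edge (11,24)–(0,21): clear
  edge (0,21)–(0,3): clear
  midpoint (18,37/2) outside
  → clear
Obstacle 2 [(14,9) (20,1) (21,20) (14,22)]:
  edge (14,9)–(20,1): clear
  edge (20,1)–(21,20): crosses AB
  edge (21,20)–(14,22): crosses AB
  edge (14,22)–(14,9): clear
  → BLOCKED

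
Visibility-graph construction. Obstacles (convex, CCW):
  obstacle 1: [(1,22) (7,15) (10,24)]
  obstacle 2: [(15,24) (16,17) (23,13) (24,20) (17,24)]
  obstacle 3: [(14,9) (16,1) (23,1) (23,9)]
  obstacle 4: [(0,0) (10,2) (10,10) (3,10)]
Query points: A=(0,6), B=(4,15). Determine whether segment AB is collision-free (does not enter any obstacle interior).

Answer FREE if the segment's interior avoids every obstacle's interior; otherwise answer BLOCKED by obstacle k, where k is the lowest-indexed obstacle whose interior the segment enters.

FREE

Obstacle 1 [(1,22) (7,15) (10,24)]:
  edge (1,22)–(7,15): clear
  edge (7,15)–(10,24): clear
  edge (10,24)–(1,22): clear
  midpoint (2,21/2) outside
  → clear
Obstacle 2 [(15,24) (16,17) (23,13) (24,20) (17,24)]:
  edge (15,24)–(16,17): clear
  edge (16,17)–(23,13): clear
  edge (23,13)–(24,20): clear
  edge (24,20)–(17,24): clear
  edge (17,24)–(15,24): clear
  midpoint (2,21/2) outside
  → clear
Obstacle 3 [(14,9) (16,1) (23,1) (23,9)]:
  edge (14,9)–(16,1): clear
  edge (16,1)–(23,1): clear
  edge (23,1)–(23,9): clear
  edge (23,9)–(14,9): clear
  midpoint (2,21/2) outside
  → clear
Obstacle 4 [(0,0) (10,2) (10,10) (3,10)]:
  edge (0,0)–(10,2): clear
  edge (10,2)–(10,10): clear
  edge (10,10)–(3,10): clear
  edge (3,10)–(0,0): clear
  midpoint (2,21/2) outside
  → clear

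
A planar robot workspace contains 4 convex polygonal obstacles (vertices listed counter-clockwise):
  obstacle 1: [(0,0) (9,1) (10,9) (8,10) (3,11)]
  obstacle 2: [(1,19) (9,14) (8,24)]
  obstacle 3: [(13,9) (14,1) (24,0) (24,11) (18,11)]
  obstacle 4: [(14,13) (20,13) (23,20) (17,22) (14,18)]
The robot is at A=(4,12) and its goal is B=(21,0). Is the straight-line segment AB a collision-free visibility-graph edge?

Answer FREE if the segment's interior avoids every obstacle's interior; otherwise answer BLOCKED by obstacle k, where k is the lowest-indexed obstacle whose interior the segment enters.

Obstacle 1 [(0,0) (9,1) (10,9) (8,10) (3,11)]:
  edge (0,0)–(9,1): clear
  edge (9,1)–(10,9): crosses AB
  edge (10,9)–(8,10): clear
  edge (8,10)–(3,11): crosses AB
  edge (3,11)–(0,0): clear
  → BLOCKED
Obstacle 2 [(1,19) (9,14) (8,24)]:
  edge (1,19)–(9,14): clear
  edge (9,14)–(8,24): clear
  edge (8,24)–(1,19): clear
  midpoint (25/2,6) outside
  → clear
Obstacle 3 [(13,9) (14,1) (24,0) (24,11) (18,11)]:
  edge (13,9)–(14,1): crosses AB
  edge (14,1)–(24,0): crosses AB
  edge (24,0)–(24,11): clear
  edge (24,11)–(18,11): clear
  edge (18,11)–(13,9): clear
  → BLOCKED
Obstacle 4 [(14,13) (20,13) (23,20) (17,22) (14,18)]:
  edge (14,13)–(20,13): clear
  edge (20,13)–(23,20): clear
  edge (23,20)–(17,22): clear
  edge (17,22)–(14,18): clear
  edge (14,18)–(14,13): clear
  midpoint (25/2,6) outside
  → clear

BLOCKED by obstacle 1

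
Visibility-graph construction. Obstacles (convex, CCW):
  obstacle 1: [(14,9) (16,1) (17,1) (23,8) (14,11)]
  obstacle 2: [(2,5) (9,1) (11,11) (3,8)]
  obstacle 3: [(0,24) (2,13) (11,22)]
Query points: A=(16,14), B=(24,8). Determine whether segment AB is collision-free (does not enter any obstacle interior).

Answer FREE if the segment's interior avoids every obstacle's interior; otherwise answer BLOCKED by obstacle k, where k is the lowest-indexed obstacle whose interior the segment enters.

Obstacle 1 [(14,9) (16,1) (17,1) (23,8) (14,11)]:
  edge (14,9)–(16,1): clear
  edge (16,1)–(17,1): clear
  edge (17,1)–(23,8): clear
  edge (23,8)–(14,11): clear
  edge (14,11)–(14,9): clear
  midpoint (20,11) outside
  → clear
Obstacle 2 [(2,5) (9,1) (11,11) (3,8)]:
  edge (2,5)–(9,1): clear
  edge (9,1)–(11,11): clear
  edge (11,11)–(3,8): clear
  edge (3,8)–(2,5): clear
  midpoint (20,11) outside
  → clear
Obstacle 3 [(0,24) (2,13) (11,22)]:
  edge (0,24)–(2,13): clear
  edge (2,13)–(11,22): clear
  edge (11,22)–(0,24): clear
  midpoint (20,11) outside
  → clear

FREE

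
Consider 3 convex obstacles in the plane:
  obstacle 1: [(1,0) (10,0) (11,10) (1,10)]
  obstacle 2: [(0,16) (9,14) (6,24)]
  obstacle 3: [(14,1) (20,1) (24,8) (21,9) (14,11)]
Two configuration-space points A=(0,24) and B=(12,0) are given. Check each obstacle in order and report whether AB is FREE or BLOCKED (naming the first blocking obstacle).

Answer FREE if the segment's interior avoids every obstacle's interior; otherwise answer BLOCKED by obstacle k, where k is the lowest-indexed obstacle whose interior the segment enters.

Obstacle 1 [(1,0) (10,0) (11,10) (1,10)]:
  edge (1,0)–(10,0): clear
  edge (10,0)–(11,10): crosses AB
  edge (11,10)–(1,10): crosses AB
  edge (1,10)–(1,0): clear
  → BLOCKED
Obstacle 2 [(0,16) (9,14) (6,24)]:
  edge (0,16)–(9,14): crosses AB
  edge (9,14)–(6,24): clear
  edge (6,24)–(0,16): crosses AB
  → BLOCKED
Obstacle 3 [(14,1) (20,1) (24,8) (21,9) (14,11)]:
  edge (14,1)–(20,1): clear
  edge (20,1)–(24,8): clear
  edge (24,8)–(21,9): clear
  edge (21,9)–(14,11): clear
  edge (14,11)–(14,1): clear
  midpoint (6,12) outside
  → clear

BLOCKED by obstacle 1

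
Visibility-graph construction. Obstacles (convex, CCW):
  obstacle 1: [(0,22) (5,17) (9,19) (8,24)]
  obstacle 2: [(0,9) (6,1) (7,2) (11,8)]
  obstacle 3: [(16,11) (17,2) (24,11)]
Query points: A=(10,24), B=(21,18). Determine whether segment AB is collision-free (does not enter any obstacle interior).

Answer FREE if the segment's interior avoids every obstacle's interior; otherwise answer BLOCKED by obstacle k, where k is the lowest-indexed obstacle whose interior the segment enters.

FREE

Obstacle 1 [(0,22) (5,17) (9,19) (8,24)]:
  edge (0,22)–(5,17): clear
  edge (5,17)–(9,19): clear
  edge (9,19)–(8,24): clear
  edge (8,24)–(0,22): clear
  midpoint (31/2,21) outside
  → clear
Obstacle 2 [(0,9) (6,1) (7,2) (11,8)]:
  edge (0,9)–(6,1): clear
  edge (6,1)–(7,2): clear
  edge (7,2)–(11,8): clear
  edge (11,8)–(0,9): clear
  midpoint (31/2,21) outside
  → clear
Obstacle 3 [(16,11) (17,2) (24,11)]:
  edge (16,11)–(17,2): clear
  edge (17,2)–(24,11): clear
  edge (24,11)–(16,11): clear
  midpoint (31/2,21) outside
  → clear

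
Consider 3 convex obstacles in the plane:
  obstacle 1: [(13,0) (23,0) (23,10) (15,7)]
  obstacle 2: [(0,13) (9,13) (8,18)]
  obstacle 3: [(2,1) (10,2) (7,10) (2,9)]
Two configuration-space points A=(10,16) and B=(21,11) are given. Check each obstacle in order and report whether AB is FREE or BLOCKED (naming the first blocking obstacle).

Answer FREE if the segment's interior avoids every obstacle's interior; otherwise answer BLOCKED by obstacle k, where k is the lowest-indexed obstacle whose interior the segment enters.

FREE

Obstacle 1 [(13,0) (23,0) (23,10) (15,7)]:
  edge (13,0)–(23,0): clear
  edge (23,0)–(23,10): clear
  edge (23,10)–(15,7): clear
  edge (15,7)–(13,0): clear
  midpoint (31/2,27/2) outside
  → clear
Obstacle 2 [(0,13) (9,13) (8,18)]:
  edge (0,13)–(9,13): clear
  edge (9,13)–(8,18): clear
  edge (8,18)–(0,13): clear
  midpoint (31/2,27/2) outside
  → clear
Obstacle 3 [(2,1) (10,2) (7,10) (2,9)]:
  edge (2,1)–(10,2): clear
  edge (10,2)–(7,10): clear
  edge (7,10)–(2,9): clear
  edge (2,9)–(2,1): clear
  midpoint (31/2,27/2) outside
  → clear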